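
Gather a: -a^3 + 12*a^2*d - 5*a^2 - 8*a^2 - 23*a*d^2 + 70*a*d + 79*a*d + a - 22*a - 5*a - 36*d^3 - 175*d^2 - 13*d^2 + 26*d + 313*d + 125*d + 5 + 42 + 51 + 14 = -a^3 + a^2*(12*d - 13) + a*(-23*d^2 + 149*d - 26) - 36*d^3 - 188*d^2 + 464*d + 112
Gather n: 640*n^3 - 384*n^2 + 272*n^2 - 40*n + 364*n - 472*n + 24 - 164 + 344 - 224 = 640*n^3 - 112*n^2 - 148*n - 20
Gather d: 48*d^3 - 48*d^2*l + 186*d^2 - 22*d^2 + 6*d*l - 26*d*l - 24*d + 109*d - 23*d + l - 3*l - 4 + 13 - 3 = 48*d^3 + d^2*(164 - 48*l) + d*(62 - 20*l) - 2*l + 6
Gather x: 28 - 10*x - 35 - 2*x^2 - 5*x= -2*x^2 - 15*x - 7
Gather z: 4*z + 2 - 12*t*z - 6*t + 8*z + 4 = -6*t + z*(12 - 12*t) + 6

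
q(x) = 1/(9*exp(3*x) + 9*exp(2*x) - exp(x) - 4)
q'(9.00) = 0.00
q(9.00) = 0.00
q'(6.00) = 0.00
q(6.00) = 0.00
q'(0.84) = -0.02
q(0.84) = 0.01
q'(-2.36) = -0.01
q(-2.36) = -0.25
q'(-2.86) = -0.00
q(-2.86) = -0.25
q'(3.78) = -0.00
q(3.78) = 0.00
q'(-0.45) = -7.45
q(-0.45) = 0.74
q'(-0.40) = -3.58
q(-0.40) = 0.48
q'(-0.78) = -2.05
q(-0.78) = -0.59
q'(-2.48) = -0.00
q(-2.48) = -0.25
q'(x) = (-27*exp(3*x) - 18*exp(2*x) + exp(x))/(9*exp(3*x) + 9*exp(2*x) - exp(x) - 4)^2 = (-27*exp(2*x) - 18*exp(x) + 1)*exp(x)/(9*exp(3*x) + 9*exp(2*x) - exp(x) - 4)^2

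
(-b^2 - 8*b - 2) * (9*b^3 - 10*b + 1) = -9*b^5 - 72*b^4 - 8*b^3 + 79*b^2 + 12*b - 2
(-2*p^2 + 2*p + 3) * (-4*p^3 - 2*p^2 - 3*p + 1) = 8*p^5 - 4*p^4 - 10*p^3 - 14*p^2 - 7*p + 3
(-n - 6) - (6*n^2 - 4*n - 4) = -6*n^2 + 3*n - 2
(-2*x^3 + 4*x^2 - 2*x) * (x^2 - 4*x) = -2*x^5 + 12*x^4 - 18*x^3 + 8*x^2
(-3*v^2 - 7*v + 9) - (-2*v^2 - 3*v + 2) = -v^2 - 4*v + 7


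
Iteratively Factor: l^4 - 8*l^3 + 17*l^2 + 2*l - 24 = (l - 3)*(l^3 - 5*l^2 + 2*l + 8) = (l - 4)*(l - 3)*(l^2 - l - 2) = (l - 4)*(l - 3)*(l - 2)*(l + 1)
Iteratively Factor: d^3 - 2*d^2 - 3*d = (d + 1)*(d^2 - 3*d) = d*(d + 1)*(d - 3)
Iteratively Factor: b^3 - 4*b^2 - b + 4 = (b + 1)*(b^2 - 5*b + 4) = (b - 1)*(b + 1)*(b - 4)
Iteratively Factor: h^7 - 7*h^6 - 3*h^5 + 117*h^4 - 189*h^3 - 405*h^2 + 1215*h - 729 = (h - 3)*(h^6 - 4*h^5 - 15*h^4 + 72*h^3 + 27*h^2 - 324*h + 243) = (h - 3)^2*(h^5 - h^4 - 18*h^3 + 18*h^2 + 81*h - 81) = (h - 3)^3*(h^4 + 2*h^3 - 12*h^2 - 18*h + 27) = (h - 3)^3*(h + 3)*(h^3 - h^2 - 9*h + 9) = (h - 3)^4*(h + 3)*(h^2 + 2*h - 3) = (h - 3)^4*(h - 1)*(h + 3)*(h + 3)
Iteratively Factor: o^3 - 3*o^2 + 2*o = (o - 1)*(o^2 - 2*o) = (o - 2)*(o - 1)*(o)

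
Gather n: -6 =-6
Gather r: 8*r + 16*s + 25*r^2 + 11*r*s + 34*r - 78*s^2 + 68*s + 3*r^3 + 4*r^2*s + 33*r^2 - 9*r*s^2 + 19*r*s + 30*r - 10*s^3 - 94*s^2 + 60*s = 3*r^3 + r^2*(4*s + 58) + r*(-9*s^2 + 30*s + 72) - 10*s^3 - 172*s^2 + 144*s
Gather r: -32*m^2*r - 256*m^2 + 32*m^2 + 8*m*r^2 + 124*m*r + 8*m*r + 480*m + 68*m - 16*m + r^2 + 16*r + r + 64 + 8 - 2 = -224*m^2 + 532*m + r^2*(8*m + 1) + r*(-32*m^2 + 132*m + 17) + 70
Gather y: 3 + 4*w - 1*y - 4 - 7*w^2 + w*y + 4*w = -7*w^2 + 8*w + y*(w - 1) - 1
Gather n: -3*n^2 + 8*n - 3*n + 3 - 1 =-3*n^2 + 5*n + 2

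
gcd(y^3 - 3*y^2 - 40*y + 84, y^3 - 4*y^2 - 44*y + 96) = y^2 + 4*y - 12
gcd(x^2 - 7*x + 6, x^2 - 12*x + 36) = x - 6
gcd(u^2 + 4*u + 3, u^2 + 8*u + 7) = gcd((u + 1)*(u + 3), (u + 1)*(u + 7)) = u + 1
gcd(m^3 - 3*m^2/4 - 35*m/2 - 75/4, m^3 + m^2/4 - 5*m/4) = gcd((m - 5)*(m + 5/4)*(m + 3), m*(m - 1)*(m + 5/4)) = m + 5/4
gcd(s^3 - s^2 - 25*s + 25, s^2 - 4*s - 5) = s - 5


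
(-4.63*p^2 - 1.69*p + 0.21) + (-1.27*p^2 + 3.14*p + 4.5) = -5.9*p^2 + 1.45*p + 4.71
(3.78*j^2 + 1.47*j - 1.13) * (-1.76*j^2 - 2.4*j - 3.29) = -6.6528*j^4 - 11.6592*j^3 - 13.9754*j^2 - 2.1243*j + 3.7177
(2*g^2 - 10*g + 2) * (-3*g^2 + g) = -6*g^4 + 32*g^3 - 16*g^2 + 2*g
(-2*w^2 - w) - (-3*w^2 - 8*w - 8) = w^2 + 7*w + 8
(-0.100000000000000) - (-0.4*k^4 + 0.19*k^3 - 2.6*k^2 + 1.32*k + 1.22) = 0.4*k^4 - 0.19*k^3 + 2.6*k^2 - 1.32*k - 1.32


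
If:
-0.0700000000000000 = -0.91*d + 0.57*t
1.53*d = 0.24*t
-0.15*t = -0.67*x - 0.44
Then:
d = -0.03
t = -0.16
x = -0.69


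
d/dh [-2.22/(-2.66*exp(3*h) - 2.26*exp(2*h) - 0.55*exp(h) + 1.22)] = (-17.7156*exp(2*h) - 10.0344*exp(h) - 1.221)*exp(h)/(2.66*exp(3*h) + 2.26*exp(2*h) + 0.55*exp(h) - 1.22)^2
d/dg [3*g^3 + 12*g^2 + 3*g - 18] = 9*g^2 + 24*g + 3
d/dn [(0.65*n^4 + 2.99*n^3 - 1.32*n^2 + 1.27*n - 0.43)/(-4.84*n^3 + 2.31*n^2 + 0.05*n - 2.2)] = (-3.146*n^6 + 3.003*n^5 + 0.615600000000001*n^4 + 6.8726*n^3 - 28.9773*n^2 + 7.7946*n - 2.7725)/(23.4256*n^6 - 22.3608*n^5 + 4.8521*n^4 + 21.527*n^3 - 10.1615*n^2 - 0.22*n + 4.84)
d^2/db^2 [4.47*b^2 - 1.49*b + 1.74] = 8.94000000000000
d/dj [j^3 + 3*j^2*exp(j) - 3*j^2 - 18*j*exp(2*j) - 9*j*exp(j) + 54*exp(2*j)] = 3*j^2*exp(j) + 3*j^2 - 36*j*exp(2*j) - 3*j*exp(j) - 6*j + 90*exp(2*j) - 9*exp(j)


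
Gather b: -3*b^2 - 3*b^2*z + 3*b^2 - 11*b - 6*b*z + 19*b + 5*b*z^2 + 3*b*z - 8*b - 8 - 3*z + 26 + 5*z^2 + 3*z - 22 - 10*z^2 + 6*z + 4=-3*b^2*z + b*(5*z^2 - 3*z) - 5*z^2 + 6*z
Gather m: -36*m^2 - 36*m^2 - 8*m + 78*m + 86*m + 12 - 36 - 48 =-72*m^2 + 156*m - 72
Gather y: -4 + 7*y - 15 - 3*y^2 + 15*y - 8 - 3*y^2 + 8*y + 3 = -6*y^2 + 30*y - 24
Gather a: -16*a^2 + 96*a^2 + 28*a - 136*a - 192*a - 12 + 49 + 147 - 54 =80*a^2 - 300*a + 130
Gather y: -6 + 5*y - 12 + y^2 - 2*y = y^2 + 3*y - 18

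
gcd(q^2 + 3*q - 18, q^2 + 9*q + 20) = 1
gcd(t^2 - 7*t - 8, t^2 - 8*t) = t - 8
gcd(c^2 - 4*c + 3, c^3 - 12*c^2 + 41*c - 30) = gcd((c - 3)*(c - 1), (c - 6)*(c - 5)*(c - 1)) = c - 1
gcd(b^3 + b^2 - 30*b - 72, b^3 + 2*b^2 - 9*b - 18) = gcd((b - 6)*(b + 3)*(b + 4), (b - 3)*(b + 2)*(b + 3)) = b + 3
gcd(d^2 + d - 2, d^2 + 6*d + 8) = d + 2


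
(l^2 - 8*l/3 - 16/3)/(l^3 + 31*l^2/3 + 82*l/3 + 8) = (3*l^2 - 8*l - 16)/(3*l^3 + 31*l^2 + 82*l + 24)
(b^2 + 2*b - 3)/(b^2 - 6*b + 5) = (b + 3)/(b - 5)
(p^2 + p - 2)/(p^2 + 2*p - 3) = (p + 2)/(p + 3)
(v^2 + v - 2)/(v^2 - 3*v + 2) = (v + 2)/(v - 2)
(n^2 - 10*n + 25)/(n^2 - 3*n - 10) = (n - 5)/(n + 2)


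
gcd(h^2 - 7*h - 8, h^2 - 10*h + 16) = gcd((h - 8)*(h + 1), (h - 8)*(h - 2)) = h - 8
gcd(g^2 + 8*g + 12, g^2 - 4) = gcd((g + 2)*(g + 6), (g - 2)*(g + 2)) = g + 2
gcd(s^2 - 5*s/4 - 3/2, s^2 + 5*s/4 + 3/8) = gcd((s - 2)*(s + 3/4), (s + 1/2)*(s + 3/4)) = s + 3/4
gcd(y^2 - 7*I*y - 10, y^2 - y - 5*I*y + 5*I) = y - 5*I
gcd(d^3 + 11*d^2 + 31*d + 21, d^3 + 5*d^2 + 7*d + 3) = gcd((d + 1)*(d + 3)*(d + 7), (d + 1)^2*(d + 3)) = d^2 + 4*d + 3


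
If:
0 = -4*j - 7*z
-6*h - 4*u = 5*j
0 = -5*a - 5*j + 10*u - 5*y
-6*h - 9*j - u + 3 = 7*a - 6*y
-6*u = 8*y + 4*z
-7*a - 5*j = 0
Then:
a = 33/37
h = 449/370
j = -231/185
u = -48/185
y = -6/37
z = 132/185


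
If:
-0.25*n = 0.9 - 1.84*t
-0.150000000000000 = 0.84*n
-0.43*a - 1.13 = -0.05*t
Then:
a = -2.57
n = -0.18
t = 0.46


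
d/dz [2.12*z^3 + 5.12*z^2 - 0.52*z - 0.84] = 6.36*z^2 + 10.24*z - 0.52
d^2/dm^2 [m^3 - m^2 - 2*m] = 6*m - 2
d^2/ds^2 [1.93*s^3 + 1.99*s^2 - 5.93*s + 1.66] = 11.58*s + 3.98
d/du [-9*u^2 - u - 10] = -18*u - 1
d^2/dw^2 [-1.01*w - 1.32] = 0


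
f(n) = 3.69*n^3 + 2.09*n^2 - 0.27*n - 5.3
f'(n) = 11.07*n^2 + 4.18*n - 0.27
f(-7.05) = -1192.50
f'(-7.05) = 520.47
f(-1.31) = -9.66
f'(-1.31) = 13.25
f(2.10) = 37.52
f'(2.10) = 57.33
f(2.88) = 99.40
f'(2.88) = 103.59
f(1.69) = 18.02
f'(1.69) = 38.41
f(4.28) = 321.14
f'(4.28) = 220.41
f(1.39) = 8.27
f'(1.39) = 26.93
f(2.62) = 74.70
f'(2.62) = 86.67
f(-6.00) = -725.48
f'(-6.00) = 373.17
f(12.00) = 6668.74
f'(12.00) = 1643.97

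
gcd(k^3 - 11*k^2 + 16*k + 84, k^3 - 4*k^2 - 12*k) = k^2 - 4*k - 12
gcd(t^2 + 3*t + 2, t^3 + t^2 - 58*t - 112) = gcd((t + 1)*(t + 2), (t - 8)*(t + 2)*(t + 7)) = t + 2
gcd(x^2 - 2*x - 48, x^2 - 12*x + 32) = x - 8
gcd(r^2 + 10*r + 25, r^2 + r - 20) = r + 5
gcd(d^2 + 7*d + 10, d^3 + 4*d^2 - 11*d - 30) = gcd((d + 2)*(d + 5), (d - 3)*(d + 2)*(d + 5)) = d^2 + 7*d + 10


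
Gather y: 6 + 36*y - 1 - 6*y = 30*y + 5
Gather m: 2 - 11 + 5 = -4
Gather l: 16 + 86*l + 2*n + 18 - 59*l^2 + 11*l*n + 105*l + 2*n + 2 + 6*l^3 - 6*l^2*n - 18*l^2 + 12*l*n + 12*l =6*l^3 + l^2*(-6*n - 77) + l*(23*n + 203) + 4*n + 36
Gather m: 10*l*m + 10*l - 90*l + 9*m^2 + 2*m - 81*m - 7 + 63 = -80*l + 9*m^2 + m*(10*l - 79) + 56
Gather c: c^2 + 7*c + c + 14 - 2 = c^2 + 8*c + 12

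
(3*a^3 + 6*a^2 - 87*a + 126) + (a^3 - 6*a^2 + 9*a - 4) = 4*a^3 - 78*a + 122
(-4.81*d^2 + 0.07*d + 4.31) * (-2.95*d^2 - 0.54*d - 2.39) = 14.1895*d^4 + 2.3909*d^3 - 1.2564*d^2 - 2.4947*d - 10.3009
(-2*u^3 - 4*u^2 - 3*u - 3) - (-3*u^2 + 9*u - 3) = -2*u^3 - u^2 - 12*u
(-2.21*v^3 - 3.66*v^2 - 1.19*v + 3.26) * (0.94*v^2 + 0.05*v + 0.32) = -2.0774*v^5 - 3.5509*v^4 - 2.0088*v^3 + 1.8337*v^2 - 0.2178*v + 1.0432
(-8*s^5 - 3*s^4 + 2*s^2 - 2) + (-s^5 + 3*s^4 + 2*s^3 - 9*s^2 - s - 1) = -9*s^5 + 2*s^3 - 7*s^2 - s - 3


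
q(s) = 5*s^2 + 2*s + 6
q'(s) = 10*s + 2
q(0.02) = 6.04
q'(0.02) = 2.20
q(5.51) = 168.82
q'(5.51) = 57.10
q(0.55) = 8.61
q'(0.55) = 7.50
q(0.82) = 11.00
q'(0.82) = 10.20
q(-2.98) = 44.44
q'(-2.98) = -27.80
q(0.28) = 6.95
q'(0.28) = 4.80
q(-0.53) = 6.34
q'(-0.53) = -3.30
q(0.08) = 6.19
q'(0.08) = 2.80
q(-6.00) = 174.00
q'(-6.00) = -58.00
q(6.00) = 198.00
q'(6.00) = 62.00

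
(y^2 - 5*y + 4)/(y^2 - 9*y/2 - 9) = 2*(-y^2 + 5*y - 4)/(-2*y^2 + 9*y + 18)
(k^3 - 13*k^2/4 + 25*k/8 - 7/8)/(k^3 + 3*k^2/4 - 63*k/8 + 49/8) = (2*k - 1)/(2*k + 7)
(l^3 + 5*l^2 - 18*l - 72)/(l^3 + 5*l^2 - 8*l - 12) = (l^2 - l - 12)/(l^2 - l - 2)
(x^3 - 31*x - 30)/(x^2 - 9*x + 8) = (x^3 - 31*x - 30)/(x^2 - 9*x + 8)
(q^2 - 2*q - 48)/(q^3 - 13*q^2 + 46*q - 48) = (q + 6)/(q^2 - 5*q + 6)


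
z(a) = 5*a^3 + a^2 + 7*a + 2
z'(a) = 15*a^2 + 2*a + 7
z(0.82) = 11.17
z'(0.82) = 18.73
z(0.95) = 13.84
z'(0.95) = 22.44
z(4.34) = 459.95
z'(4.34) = 298.21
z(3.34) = 222.83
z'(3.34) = 181.01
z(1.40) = 27.48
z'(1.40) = 39.20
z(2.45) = 98.68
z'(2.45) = 101.94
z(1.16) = 19.27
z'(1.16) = 29.50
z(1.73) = 42.99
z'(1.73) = 55.35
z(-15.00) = -16753.00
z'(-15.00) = 3352.00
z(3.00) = 167.00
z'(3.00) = 148.00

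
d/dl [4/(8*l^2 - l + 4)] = 4*(1 - 16*l)/(8*l^2 - l + 4)^2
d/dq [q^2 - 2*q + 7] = 2*q - 2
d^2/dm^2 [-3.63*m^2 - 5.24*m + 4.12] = -7.26000000000000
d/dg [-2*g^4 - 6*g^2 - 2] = -8*g^3 - 12*g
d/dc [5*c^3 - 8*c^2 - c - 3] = 15*c^2 - 16*c - 1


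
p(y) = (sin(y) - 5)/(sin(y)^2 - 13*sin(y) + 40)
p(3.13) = -0.13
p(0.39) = -0.13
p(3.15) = -0.12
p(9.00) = -0.13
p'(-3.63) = 0.02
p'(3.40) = 0.01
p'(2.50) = 0.01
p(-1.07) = -0.11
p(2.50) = -0.14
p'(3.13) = 0.02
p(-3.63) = -0.13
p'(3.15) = 0.02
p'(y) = (-2*sin(y)*cos(y) + 13*cos(y))*(sin(y) - 5)/(sin(y)^2 - 13*sin(y) + 40)^2 + cos(y)/(sin(y)^2 - 13*sin(y) + 40)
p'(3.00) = 0.02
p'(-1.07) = -0.01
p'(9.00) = 0.02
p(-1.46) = -0.11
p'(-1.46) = -0.00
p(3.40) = -0.12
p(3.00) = -0.13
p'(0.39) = -0.02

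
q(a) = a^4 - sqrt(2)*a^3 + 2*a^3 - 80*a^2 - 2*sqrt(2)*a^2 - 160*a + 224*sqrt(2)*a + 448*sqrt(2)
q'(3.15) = -222.57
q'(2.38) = -173.60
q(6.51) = 101.64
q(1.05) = 708.77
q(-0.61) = 507.11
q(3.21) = 408.92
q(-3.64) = -887.27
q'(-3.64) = 590.14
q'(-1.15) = 343.53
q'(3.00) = -216.37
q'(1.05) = -10.59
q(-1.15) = 344.58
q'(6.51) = 256.41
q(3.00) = 455.28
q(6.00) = 14.98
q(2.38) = 577.52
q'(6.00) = 90.11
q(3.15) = 422.34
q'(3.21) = -224.56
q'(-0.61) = 257.58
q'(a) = 4*a^3 - 3*sqrt(2)*a^2 + 6*a^2 - 160*a - 4*sqrt(2)*a - 160 + 224*sqrt(2)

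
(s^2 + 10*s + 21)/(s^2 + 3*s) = (s + 7)/s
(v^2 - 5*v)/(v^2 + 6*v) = (v - 5)/(v + 6)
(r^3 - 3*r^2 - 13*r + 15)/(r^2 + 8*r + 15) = (r^2 - 6*r + 5)/(r + 5)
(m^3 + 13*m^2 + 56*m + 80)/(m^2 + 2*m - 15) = (m^2 + 8*m + 16)/(m - 3)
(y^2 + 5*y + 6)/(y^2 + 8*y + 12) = (y + 3)/(y + 6)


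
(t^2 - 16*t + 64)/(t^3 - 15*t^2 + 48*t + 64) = 1/(t + 1)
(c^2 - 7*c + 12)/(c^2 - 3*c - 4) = (c - 3)/(c + 1)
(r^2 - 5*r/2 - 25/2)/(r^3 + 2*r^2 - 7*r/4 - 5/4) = 2*(r - 5)/(2*r^2 - r - 1)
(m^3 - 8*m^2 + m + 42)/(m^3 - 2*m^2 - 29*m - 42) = (m - 3)/(m + 3)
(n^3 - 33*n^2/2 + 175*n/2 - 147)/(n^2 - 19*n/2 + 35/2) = (2*n^2 - 19*n + 42)/(2*n - 5)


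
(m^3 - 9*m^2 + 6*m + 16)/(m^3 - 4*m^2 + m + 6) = (m - 8)/(m - 3)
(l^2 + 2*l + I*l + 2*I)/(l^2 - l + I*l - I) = (l + 2)/(l - 1)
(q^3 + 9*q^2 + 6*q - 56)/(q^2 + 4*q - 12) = (q^2 + 11*q + 28)/(q + 6)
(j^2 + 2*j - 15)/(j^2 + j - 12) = (j + 5)/(j + 4)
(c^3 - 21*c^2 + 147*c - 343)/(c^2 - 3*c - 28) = (c^2 - 14*c + 49)/(c + 4)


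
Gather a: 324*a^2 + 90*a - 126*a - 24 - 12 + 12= 324*a^2 - 36*a - 24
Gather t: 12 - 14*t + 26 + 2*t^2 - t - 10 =2*t^2 - 15*t + 28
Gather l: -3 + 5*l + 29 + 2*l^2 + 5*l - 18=2*l^2 + 10*l + 8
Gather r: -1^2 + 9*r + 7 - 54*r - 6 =-45*r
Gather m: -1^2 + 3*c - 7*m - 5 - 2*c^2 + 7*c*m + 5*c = -2*c^2 + 8*c + m*(7*c - 7) - 6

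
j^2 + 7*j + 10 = (j + 2)*(j + 5)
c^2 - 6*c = c*(c - 6)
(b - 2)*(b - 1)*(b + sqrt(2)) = b^3 - 3*b^2 + sqrt(2)*b^2 - 3*sqrt(2)*b + 2*b + 2*sqrt(2)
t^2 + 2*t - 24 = (t - 4)*(t + 6)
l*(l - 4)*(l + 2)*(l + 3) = l^4 + l^3 - 14*l^2 - 24*l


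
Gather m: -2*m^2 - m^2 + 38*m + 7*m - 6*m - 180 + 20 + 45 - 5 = -3*m^2 + 39*m - 120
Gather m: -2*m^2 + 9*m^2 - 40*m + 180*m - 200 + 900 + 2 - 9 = 7*m^2 + 140*m + 693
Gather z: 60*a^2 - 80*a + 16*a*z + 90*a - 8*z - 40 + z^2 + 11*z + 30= 60*a^2 + 10*a + z^2 + z*(16*a + 3) - 10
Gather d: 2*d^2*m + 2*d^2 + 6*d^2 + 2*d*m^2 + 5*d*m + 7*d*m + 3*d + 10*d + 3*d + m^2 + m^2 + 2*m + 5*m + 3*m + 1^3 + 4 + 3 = d^2*(2*m + 8) + d*(2*m^2 + 12*m + 16) + 2*m^2 + 10*m + 8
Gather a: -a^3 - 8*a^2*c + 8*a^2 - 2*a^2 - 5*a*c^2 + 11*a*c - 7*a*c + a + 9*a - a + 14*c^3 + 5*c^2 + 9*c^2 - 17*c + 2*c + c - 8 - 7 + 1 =-a^3 + a^2*(6 - 8*c) + a*(-5*c^2 + 4*c + 9) + 14*c^3 + 14*c^2 - 14*c - 14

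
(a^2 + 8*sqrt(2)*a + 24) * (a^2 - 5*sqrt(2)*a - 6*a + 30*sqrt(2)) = a^4 - 6*a^3 + 3*sqrt(2)*a^3 - 56*a^2 - 18*sqrt(2)*a^2 - 120*sqrt(2)*a + 336*a + 720*sqrt(2)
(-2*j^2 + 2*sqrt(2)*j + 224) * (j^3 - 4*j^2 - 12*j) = -2*j^5 + 2*sqrt(2)*j^4 + 8*j^4 - 8*sqrt(2)*j^3 + 248*j^3 - 896*j^2 - 24*sqrt(2)*j^2 - 2688*j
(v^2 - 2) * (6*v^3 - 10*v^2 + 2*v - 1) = 6*v^5 - 10*v^4 - 10*v^3 + 19*v^2 - 4*v + 2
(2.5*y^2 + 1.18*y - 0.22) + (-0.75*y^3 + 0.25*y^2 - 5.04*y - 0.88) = -0.75*y^3 + 2.75*y^2 - 3.86*y - 1.1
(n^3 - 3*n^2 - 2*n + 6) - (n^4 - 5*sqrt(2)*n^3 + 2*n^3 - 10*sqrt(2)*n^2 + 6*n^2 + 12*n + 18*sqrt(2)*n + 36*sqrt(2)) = -n^4 - n^3 + 5*sqrt(2)*n^3 - 9*n^2 + 10*sqrt(2)*n^2 - 18*sqrt(2)*n - 14*n - 36*sqrt(2) + 6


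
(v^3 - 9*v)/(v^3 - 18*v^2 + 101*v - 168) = v*(v + 3)/(v^2 - 15*v + 56)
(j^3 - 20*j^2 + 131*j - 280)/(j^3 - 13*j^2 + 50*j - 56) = (j^2 - 13*j + 40)/(j^2 - 6*j + 8)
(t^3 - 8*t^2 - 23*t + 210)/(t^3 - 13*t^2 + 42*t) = (t + 5)/t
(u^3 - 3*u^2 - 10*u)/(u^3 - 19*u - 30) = u/(u + 3)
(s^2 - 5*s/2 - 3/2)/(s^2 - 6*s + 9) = (s + 1/2)/(s - 3)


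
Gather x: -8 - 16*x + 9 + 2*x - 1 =-14*x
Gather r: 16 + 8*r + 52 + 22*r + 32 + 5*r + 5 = 35*r + 105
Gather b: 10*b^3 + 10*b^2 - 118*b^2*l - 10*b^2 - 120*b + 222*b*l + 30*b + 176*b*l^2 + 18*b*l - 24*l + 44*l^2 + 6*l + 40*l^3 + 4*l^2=10*b^3 - 118*b^2*l + b*(176*l^2 + 240*l - 90) + 40*l^3 + 48*l^2 - 18*l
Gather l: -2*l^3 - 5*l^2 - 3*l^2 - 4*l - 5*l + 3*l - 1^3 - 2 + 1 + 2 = -2*l^3 - 8*l^2 - 6*l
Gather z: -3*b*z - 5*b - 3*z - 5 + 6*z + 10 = -5*b + z*(3 - 3*b) + 5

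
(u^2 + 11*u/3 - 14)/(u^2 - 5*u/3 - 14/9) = 3*(u + 6)/(3*u + 2)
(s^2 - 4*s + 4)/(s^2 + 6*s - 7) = (s^2 - 4*s + 4)/(s^2 + 6*s - 7)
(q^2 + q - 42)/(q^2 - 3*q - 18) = (q + 7)/(q + 3)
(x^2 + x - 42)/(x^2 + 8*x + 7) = (x - 6)/(x + 1)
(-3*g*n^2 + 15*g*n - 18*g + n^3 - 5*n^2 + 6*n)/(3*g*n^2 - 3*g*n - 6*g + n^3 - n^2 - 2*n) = (-3*g*n + 9*g + n^2 - 3*n)/(3*g*n + 3*g + n^2 + n)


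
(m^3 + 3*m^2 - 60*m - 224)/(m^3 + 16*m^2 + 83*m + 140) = (m - 8)/(m + 5)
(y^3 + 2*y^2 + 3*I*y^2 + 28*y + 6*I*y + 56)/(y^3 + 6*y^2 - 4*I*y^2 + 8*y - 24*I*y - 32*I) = (y + 7*I)/(y + 4)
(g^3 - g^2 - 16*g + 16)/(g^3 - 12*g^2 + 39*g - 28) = (g + 4)/(g - 7)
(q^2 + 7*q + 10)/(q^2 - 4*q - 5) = (q^2 + 7*q + 10)/(q^2 - 4*q - 5)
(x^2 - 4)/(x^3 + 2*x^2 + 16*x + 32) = (x - 2)/(x^2 + 16)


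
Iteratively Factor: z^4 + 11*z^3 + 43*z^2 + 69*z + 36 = (z + 1)*(z^3 + 10*z^2 + 33*z + 36) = (z + 1)*(z + 3)*(z^2 + 7*z + 12) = (z + 1)*(z + 3)*(z + 4)*(z + 3)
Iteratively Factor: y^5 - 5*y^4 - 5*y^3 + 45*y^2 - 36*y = (y)*(y^4 - 5*y^3 - 5*y^2 + 45*y - 36) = y*(y - 4)*(y^3 - y^2 - 9*y + 9) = y*(y - 4)*(y - 3)*(y^2 + 2*y - 3) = y*(y - 4)*(y - 3)*(y - 1)*(y + 3)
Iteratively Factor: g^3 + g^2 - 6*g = (g - 2)*(g^2 + 3*g) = (g - 2)*(g + 3)*(g)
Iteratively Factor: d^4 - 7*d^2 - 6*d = (d)*(d^3 - 7*d - 6) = d*(d + 2)*(d^2 - 2*d - 3) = d*(d - 3)*(d + 2)*(d + 1)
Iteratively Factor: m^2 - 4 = (m + 2)*(m - 2)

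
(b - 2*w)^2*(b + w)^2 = b^4 - 2*b^3*w - 3*b^2*w^2 + 4*b*w^3 + 4*w^4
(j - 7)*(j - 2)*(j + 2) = j^3 - 7*j^2 - 4*j + 28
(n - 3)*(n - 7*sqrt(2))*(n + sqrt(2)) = n^3 - 6*sqrt(2)*n^2 - 3*n^2 - 14*n + 18*sqrt(2)*n + 42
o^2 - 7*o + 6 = (o - 6)*(o - 1)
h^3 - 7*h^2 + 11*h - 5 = (h - 5)*(h - 1)^2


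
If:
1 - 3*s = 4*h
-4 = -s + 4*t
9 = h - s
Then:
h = 4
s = -5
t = -9/4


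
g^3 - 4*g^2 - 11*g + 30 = (g - 5)*(g - 2)*(g + 3)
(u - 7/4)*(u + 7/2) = u^2 + 7*u/4 - 49/8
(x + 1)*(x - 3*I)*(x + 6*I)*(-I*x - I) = -I*x^4 + 3*x^3 - 2*I*x^3 + 6*x^2 - 19*I*x^2 + 3*x - 36*I*x - 18*I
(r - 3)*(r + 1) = r^2 - 2*r - 3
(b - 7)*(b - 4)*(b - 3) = b^3 - 14*b^2 + 61*b - 84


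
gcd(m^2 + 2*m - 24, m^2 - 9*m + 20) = m - 4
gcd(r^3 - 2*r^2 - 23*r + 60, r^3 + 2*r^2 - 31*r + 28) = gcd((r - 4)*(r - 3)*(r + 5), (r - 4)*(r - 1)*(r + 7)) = r - 4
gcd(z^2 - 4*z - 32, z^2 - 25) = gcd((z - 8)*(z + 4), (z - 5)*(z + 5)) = 1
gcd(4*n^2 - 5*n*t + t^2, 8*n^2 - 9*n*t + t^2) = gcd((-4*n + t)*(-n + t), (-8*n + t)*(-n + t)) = -n + t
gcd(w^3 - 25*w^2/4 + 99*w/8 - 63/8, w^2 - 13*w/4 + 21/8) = w^2 - 13*w/4 + 21/8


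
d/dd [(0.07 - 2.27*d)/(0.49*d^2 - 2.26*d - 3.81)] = (1.1123*d^2 - 0.0686*d + 8.8069)/(0.2401*d^4 - 2.2148*d^3 + 1.3738*d^2 + 17.2212*d + 14.5161)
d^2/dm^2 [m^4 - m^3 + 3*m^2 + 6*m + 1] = 12*m^2 - 6*m + 6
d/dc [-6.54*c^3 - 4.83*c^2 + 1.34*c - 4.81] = -19.62*c^2 - 9.66*c + 1.34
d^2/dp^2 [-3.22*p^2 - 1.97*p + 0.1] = -6.44000000000000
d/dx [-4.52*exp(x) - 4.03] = -4.52*exp(x)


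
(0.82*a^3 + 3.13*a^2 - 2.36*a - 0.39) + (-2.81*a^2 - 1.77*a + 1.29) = 0.82*a^3 + 0.32*a^2 - 4.13*a + 0.9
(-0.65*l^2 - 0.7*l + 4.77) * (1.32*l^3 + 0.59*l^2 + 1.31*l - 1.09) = -0.858*l^5 - 1.3075*l^4 + 5.0319*l^3 + 2.6058*l^2 + 7.0117*l - 5.1993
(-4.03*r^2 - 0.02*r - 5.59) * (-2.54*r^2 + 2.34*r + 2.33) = 10.2362*r^4 - 9.3794*r^3 + 4.7619*r^2 - 13.1272*r - 13.0247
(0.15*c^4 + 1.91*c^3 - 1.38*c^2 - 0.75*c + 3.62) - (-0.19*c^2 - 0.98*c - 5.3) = 0.15*c^4 + 1.91*c^3 - 1.19*c^2 + 0.23*c + 8.92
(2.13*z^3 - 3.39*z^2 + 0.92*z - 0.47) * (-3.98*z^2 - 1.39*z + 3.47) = -8.4774*z^5 + 10.5315*z^4 + 8.4416*z^3 - 11.1715*z^2 + 3.8457*z - 1.6309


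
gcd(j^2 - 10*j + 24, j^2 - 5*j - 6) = j - 6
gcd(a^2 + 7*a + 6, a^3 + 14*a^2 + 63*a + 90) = a + 6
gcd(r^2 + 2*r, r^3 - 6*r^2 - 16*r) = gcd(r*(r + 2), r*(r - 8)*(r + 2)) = r^2 + 2*r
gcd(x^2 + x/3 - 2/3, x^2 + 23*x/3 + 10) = 1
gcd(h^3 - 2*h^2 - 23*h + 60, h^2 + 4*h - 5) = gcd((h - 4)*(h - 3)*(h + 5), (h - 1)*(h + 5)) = h + 5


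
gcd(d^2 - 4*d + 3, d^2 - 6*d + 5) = d - 1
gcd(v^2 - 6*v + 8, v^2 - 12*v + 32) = v - 4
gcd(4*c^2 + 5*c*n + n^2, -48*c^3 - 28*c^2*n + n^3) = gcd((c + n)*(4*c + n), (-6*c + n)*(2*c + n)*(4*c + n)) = 4*c + n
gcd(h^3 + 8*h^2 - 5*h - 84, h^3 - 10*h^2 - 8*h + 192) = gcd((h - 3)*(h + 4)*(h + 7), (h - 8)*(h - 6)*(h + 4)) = h + 4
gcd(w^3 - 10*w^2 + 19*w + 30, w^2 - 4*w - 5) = w^2 - 4*w - 5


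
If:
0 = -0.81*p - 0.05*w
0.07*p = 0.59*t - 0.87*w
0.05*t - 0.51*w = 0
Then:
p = 0.00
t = 0.00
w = 0.00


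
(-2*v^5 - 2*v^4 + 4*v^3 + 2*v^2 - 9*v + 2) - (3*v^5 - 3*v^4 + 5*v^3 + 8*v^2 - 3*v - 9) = -5*v^5 + v^4 - v^3 - 6*v^2 - 6*v + 11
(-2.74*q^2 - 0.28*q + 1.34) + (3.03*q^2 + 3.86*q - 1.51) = 0.29*q^2 + 3.58*q - 0.17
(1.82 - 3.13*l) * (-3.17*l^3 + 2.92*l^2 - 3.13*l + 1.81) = 9.9221*l^4 - 14.909*l^3 + 15.1113*l^2 - 11.3619*l + 3.2942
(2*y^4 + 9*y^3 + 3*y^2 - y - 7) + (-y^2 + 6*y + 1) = 2*y^4 + 9*y^3 + 2*y^2 + 5*y - 6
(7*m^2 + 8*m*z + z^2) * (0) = 0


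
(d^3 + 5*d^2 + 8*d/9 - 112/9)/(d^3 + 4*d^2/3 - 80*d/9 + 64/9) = (3*d + 7)/(3*d - 4)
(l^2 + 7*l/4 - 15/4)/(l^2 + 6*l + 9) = (l - 5/4)/(l + 3)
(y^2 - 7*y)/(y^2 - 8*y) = (y - 7)/(y - 8)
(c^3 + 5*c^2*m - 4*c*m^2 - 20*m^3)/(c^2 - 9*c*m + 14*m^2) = (c^2 + 7*c*m + 10*m^2)/(c - 7*m)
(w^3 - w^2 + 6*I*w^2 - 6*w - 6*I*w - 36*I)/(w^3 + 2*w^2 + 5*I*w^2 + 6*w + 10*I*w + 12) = (w - 3)/(w - I)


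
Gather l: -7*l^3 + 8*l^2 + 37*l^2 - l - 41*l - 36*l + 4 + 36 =-7*l^3 + 45*l^2 - 78*l + 40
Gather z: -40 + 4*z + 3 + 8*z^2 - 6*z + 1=8*z^2 - 2*z - 36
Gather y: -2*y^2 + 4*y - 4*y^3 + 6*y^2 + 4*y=-4*y^3 + 4*y^2 + 8*y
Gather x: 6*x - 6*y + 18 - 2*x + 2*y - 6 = 4*x - 4*y + 12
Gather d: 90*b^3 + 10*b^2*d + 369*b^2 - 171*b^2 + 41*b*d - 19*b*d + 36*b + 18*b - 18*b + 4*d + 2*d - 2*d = 90*b^3 + 198*b^2 + 36*b + d*(10*b^2 + 22*b + 4)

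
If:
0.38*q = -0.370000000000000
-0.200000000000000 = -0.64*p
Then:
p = 0.31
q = -0.97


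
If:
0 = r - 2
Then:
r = 2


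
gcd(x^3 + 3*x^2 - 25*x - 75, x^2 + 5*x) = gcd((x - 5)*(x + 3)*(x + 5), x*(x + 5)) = x + 5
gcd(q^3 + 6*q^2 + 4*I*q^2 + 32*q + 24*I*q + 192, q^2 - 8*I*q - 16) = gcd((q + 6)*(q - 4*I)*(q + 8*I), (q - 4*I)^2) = q - 4*I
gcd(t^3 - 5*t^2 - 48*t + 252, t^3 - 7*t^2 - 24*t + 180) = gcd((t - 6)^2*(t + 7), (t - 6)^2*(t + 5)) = t^2 - 12*t + 36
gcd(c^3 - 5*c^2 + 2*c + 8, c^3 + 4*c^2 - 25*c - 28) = c^2 - 3*c - 4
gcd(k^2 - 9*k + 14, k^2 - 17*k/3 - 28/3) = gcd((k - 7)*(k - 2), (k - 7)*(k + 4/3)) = k - 7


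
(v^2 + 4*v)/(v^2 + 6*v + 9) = v*(v + 4)/(v^2 + 6*v + 9)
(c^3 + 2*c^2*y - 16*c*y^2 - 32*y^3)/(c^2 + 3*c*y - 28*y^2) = (c^2 + 6*c*y + 8*y^2)/(c + 7*y)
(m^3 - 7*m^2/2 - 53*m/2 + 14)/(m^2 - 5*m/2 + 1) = (m^2 - 3*m - 28)/(m - 2)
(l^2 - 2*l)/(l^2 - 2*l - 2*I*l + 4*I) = l/(l - 2*I)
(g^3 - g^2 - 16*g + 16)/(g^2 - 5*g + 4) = g + 4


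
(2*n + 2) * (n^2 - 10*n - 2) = 2*n^3 - 18*n^2 - 24*n - 4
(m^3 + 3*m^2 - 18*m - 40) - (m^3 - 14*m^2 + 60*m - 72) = 17*m^2 - 78*m + 32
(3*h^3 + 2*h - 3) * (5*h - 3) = 15*h^4 - 9*h^3 + 10*h^2 - 21*h + 9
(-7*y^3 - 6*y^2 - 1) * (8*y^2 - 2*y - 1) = -56*y^5 - 34*y^4 + 19*y^3 - 2*y^2 + 2*y + 1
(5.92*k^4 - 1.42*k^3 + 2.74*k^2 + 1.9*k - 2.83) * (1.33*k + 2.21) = 7.8736*k^5 + 11.1946*k^4 + 0.506000000000001*k^3 + 8.5824*k^2 + 0.435099999999999*k - 6.2543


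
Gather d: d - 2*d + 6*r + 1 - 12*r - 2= -d - 6*r - 1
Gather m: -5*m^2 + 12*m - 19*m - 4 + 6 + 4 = -5*m^2 - 7*m + 6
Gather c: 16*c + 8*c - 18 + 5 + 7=24*c - 6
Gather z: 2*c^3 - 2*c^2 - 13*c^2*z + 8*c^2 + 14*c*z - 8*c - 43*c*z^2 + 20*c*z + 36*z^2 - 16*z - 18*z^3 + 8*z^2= 2*c^3 + 6*c^2 - 8*c - 18*z^3 + z^2*(44 - 43*c) + z*(-13*c^2 + 34*c - 16)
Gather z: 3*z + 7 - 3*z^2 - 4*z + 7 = -3*z^2 - z + 14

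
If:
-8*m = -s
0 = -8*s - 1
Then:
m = -1/64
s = -1/8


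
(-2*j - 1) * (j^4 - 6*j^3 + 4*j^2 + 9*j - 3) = -2*j^5 + 11*j^4 - 2*j^3 - 22*j^2 - 3*j + 3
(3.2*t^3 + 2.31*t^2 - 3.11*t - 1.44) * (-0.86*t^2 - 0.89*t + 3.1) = -2.752*t^5 - 4.8346*t^4 + 10.5387*t^3 + 11.1673*t^2 - 8.3594*t - 4.464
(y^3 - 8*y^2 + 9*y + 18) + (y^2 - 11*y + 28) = y^3 - 7*y^2 - 2*y + 46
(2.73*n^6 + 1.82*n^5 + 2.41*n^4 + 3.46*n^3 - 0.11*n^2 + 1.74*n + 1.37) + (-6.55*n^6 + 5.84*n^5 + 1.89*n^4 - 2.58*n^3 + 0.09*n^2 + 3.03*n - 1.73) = -3.82*n^6 + 7.66*n^5 + 4.3*n^4 + 0.88*n^3 - 0.02*n^2 + 4.77*n - 0.36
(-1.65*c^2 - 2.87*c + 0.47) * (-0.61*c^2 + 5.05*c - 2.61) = 1.0065*c^4 - 6.5818*c^3 - 10.4737*c^2 + 9.8642*c - 1.2267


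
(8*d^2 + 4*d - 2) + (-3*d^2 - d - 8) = 5*d^2 + 3*d - 10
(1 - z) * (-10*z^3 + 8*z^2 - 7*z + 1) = 10*z^4 - 18*z^3 + 15*z^2 - 8*z + 1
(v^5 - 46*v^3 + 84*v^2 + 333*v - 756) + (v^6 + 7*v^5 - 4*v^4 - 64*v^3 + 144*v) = v^6 + 8*v^5 - 4*v^4 - 110*v^3 + 84*v^2 + 477*v - 756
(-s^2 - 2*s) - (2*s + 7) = -s^2 - 4*s - 7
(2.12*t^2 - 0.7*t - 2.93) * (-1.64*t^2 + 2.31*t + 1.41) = -3.4768*t^4 + 6.0452*t^3 + 6.1774*t^2 - 7.7553*t - 4.1313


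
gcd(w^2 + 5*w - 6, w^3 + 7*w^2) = 1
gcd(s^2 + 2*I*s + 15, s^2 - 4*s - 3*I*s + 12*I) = s - 3*I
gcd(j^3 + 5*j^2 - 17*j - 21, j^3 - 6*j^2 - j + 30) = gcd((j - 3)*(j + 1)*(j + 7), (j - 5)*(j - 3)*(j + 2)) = j - 3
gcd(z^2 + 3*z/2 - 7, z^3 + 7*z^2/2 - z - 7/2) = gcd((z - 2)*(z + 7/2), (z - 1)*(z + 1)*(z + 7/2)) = z + 7/2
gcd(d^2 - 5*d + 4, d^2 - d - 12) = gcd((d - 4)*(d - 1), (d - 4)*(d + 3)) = d - 4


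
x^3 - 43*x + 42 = (x - 6)*(x - 1)*(x + 7)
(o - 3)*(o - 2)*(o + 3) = o^3 - 2*o^2 - 9*o + 18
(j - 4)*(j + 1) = j^2 - 3*j - 4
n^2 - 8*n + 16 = (n - 4)^2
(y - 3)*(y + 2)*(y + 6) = y^3 + 5*y^2 - 12*y - 36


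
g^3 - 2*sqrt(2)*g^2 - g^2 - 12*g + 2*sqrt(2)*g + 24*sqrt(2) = (g - 4)*(g + 3)*(g - 2*sqrt(2))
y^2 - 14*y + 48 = (y - 8)*(y - 6)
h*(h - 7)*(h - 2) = h^3 - 9*h^2 + 14*h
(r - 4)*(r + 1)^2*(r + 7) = r^4 + 5*r^3 - 21*r^2 - 53*r - 28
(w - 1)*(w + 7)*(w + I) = w^3 + 6*w^2 + I*w^2 - 7*w + 6*I*w - 7*I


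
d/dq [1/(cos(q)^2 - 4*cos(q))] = 2*(cos(q) - 2)*sin(q)/((cos(q) - 4)^2*cos(q)^2)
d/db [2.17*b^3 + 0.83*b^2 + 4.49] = b*(6.51*b + 1.66)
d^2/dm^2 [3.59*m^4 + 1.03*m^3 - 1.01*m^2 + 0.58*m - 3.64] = 43.08*m^2 + 6.18*m - 2.02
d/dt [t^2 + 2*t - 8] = 2*t + 2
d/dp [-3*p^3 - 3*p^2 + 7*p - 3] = -9*p^2 - 6*p + 7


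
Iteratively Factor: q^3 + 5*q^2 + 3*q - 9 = (q - 1)*(q^2 + 6*q + 9) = (q - 1)*(q + 3)*(q + 3)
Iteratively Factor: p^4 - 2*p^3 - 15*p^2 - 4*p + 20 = (p + 2)*(p^3 - 4*p^2 - 7*p + 10) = (p - 5)*(p + 2)*(p^2 + p - 2) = (p - 5)*(p + 2)^2*(p - 1)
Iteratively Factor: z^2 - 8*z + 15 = (z - 5)*(z - 3)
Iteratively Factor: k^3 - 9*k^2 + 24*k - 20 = (k - 2)*(k^2 - 7*k + 10) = (k - 5)*(k - 2)*(k - 2)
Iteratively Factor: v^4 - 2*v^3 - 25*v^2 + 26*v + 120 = (v + 2)*(v^3 - 4*v^2 - 17*v + 60) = (v + 2)*(v + 4)*(v^2 - 8*v + 15) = (v - 3)*(v + 2)*(v + 4)*(v - 5)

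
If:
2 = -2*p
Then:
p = -1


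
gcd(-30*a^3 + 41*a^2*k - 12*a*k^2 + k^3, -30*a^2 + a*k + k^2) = 5*a - k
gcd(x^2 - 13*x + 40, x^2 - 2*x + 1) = 1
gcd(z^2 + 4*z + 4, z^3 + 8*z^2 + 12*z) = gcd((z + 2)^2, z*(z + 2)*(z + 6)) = z + 2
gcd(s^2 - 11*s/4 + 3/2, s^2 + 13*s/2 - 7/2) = 1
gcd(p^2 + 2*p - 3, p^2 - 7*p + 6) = p - 1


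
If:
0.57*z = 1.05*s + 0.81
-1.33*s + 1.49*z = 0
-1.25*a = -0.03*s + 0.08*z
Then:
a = 0.05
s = -1.50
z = -1.34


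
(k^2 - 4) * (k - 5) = k^3 - 5*k^2 - 4*k + 20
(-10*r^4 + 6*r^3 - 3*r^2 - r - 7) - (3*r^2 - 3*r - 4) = -10*r^4 + 6*r^3 - 6*r^2 + 2*r - 3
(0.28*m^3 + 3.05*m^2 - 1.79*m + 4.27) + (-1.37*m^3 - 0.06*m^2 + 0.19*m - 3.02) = -1.09*m^3 + 2.99*m^2 - 1.6*m + 1.25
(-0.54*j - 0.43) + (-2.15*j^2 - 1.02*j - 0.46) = -2.15*j^2 - 1.56*j - 0.89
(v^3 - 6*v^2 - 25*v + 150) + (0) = v^3 - 6*v^2 - 25*v + 150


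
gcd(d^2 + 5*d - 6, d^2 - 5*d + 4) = d - 1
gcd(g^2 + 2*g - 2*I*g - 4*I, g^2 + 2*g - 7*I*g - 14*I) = g + 2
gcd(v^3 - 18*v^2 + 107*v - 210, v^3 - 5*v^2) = v - 5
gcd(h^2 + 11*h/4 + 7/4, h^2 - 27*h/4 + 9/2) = 1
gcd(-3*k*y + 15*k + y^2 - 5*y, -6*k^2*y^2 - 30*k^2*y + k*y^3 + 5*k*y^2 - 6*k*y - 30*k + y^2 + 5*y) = 1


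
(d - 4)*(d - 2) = d^2 - 6*d + 8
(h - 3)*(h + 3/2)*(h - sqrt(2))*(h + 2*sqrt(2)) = h^4 - 3*h^3/2 + sqrt(2)*h^3 - 17*h^2/2 - 3*sqrt(2)*h^2/2 - 9*sqrt(2)*h/2 + 6*h + 18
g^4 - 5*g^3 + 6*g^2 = g^2*(g - 3)*(g - 2)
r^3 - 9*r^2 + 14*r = r*(r - 7)*(r - 2)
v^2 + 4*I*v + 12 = (v - 2*I)*(v + 6*I)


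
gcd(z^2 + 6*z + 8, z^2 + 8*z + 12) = z + 2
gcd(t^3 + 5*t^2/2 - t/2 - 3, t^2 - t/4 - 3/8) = 1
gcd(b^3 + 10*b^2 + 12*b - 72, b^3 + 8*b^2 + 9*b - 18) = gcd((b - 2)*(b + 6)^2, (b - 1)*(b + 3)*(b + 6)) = b + 6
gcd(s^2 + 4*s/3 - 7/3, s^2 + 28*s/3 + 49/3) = s + 7/3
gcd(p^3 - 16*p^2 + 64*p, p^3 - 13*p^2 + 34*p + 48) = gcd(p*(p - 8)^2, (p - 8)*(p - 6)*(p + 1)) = p - 8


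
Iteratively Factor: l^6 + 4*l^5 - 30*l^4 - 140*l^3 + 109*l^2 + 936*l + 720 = (l + 4)*(l^5 - 30*l^3 - 20*l^2 + 189*l + 180) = (l + 4)^2*(l^4 - 4*l^3 - 14*l^2 + 36*l + 45) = (l + 1)*(l + 4)^2*(l^3 - 5*l^2 - 9*l + 45) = (l - 5)*(l + 1)*(l + 4)^2*(l^2 - 9) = (l - 5)*(l + 1)*(l + 3)*(l + 4)^2*(l - 3)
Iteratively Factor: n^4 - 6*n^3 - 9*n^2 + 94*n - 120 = (n - 3)*(n^3 - 3*n^2 - 18*n + 40) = (n - 5)*(n - 3)*(n^2 + 2*n - 8) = (n - 5)*(n - 3)*(n - 2)*(n + 4)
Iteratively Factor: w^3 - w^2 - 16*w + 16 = (w - 4)*(w^2 + 3*w - 4) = (w - 4)*(w - 1)*(w + 4)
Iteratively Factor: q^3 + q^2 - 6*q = (q - 2)*(q^2 + 3*q) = (q - 2)*(q + 3)*(q)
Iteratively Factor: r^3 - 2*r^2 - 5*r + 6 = (r - 3)*(r^2 + r - 2) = (r - 3)*(r - 1)*(r + 2)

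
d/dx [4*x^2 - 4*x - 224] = 8*x - 4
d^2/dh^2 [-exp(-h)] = -exp(-h)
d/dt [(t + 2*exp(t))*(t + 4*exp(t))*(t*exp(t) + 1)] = (t + 1)*(t + 2*exp(t))*(t + 4*exp(t))*exp(t) + (t + 2*exp(t))*(t*exp(t) + 1)*(4*exp(t) + 1) + (t + 4*exp(t))*(t*exp(t) + 1)*(2*exp(t) + 1)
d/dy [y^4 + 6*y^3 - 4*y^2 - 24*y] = 4*y^3 + 18*y^2 - 8*y - 24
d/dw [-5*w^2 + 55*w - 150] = 55 - 10*w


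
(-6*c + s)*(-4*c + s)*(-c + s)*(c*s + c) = -24*c^4*s - 24*c^4 + 34*c^3*s^2 + 34*c^3*s - 11*c^2*s^3 - 11*c^2*s^2 + c*s^4 + c*s^3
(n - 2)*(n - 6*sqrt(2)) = n^2 - 6*sqrt(2)*n - 2*n + 12*sqrt(2)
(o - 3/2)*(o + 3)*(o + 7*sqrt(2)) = o^3 + 3*o^2/2 + 7*sqrt(2)*o^2 - 9*o/2 + 21*sqrt(2)*o/2 - 63*sqrt(2)/2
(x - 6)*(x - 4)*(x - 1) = x^3 - 11*x^2 + 34*x - 24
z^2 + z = z*(z + 1)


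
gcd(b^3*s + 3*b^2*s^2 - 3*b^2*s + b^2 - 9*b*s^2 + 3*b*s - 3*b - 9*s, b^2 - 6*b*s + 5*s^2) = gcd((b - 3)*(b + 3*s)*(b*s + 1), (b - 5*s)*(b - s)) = 1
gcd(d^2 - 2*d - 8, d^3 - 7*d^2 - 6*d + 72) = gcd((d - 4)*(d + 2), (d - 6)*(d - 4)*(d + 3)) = d - 4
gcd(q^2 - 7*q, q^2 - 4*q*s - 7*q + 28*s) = q - 7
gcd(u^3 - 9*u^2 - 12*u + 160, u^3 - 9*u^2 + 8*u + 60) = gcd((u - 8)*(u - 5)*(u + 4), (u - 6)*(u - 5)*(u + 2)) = u - 5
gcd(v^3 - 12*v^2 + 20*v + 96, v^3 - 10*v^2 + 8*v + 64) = v^2 - 6*v - 16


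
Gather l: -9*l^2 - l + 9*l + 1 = -9*l^2 + 8*l + 1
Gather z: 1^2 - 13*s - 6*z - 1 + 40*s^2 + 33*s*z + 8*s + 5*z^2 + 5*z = 40*s^2 - 5*s + 5*z^2 + z*(33*s - 1)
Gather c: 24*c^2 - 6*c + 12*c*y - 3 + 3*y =24*c^2 + c*(12*y - 6) + 3*y - 3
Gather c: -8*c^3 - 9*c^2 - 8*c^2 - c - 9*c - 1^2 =-8*c^3 - 17*c^2 - 10*c - 1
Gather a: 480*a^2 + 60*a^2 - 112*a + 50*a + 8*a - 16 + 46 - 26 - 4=540*a^2 - 54*a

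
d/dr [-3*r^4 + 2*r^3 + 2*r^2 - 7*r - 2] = -12*r^3 + 6*r^2 + 4*r - 7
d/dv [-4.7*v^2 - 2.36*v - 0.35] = -9.4*v - 2.36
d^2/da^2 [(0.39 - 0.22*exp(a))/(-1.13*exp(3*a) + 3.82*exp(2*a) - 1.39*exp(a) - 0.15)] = (1.123672*exp(6*a) - 7.330875*exp(5*a) + 20.346326*exp(4*a) - 23.305904*exp(3*a) + 7.563771*exp(2*a) - 1.693269*exp(a) + 0.086265)*exp(a)/(1.442897*exp(9*a) - 14.633274*exp(8*a) + 54.792909*exp(7*a) - 91.168807*exp(6*a) + 63.515187*exp(5*a) - 14.161656*exp(4*a) - 2.016926*exp(3*a) + 0.611595*exp(2*a) + 0.093825*exp(a) + 0.003375)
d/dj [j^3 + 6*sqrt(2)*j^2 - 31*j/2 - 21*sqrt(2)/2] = 3*j^2 + 12*sqrt(2)*j - 31/2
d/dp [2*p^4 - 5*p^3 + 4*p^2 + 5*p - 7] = 8*p^3 - 15*p^2 + 8*p + 5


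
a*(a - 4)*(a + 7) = a^3 + 3*a^2 - 28*a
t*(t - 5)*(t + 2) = t^3 - 3*t^2 - 10*t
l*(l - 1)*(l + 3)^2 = l^4 + 5*l^3 + 3*l^2 - 9*l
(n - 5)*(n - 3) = n^2 - 8*n + 15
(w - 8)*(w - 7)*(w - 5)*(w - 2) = w^4 - 22*w^3 + 171*w^2 - 542*w + 560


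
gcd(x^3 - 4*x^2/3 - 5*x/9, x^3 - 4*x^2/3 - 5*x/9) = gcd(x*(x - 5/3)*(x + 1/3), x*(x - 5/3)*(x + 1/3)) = x^3 - 4*x^2/3 - 5*x/9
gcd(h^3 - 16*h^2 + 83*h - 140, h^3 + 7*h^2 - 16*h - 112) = h - 4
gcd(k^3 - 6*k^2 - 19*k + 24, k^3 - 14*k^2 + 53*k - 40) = k^2 - 9*k + 8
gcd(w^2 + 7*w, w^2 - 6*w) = w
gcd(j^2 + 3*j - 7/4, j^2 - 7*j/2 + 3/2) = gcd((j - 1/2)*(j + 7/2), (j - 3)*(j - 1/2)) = j - 1/2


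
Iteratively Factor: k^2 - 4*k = (k)*(k - 4)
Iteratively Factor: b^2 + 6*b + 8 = (b + 2)*(b + 4)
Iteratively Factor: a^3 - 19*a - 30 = (a + 3)*(a^2 - 3*a - 10) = (a + 2)*(a + 3)*(a - 5)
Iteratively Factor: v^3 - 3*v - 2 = (v + 1)*(v^2 - v - 2) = (v + 1)^2*(v - 2)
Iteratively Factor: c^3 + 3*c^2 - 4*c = (c + 4)*(c^2 - c) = c*(c + 4)*(c - 1)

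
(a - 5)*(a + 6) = a^2 + a - 30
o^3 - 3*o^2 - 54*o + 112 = (o - 8)*(o - 2)*(o + 7)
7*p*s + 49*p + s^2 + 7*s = (7*p + s)*(s + 7)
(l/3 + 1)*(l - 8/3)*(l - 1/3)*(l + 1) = l^4/3 + l^3/3 - 73*l^2/27 - 49*l/27 + 8/9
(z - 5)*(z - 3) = z^2 - 8*z + 15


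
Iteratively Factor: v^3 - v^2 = (v)*(v^2 - v) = v^2*(v - 1)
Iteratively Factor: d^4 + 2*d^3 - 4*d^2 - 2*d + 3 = (d + 3)*(d^3 - d^2 - d + 1) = (d + 1)*(d + 3)*(d^2 - 2*d + 1) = (d - 1)*(d + 1)*(d + 3)*(d - 1)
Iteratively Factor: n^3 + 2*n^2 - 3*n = (n - 1)*(n^2 + 3*n) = n*(n - 1)*(n + 3)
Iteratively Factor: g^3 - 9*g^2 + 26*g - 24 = (g - 2)*(g^2 - 7*g + 12) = (g - 4)*(g - 2)*(g - 3)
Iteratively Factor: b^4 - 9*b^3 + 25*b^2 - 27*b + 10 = (b - 5)*(b^3 - 4*b^2 + 5*b - 2) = (b - 5)*(b - 2)*(b^2 - 2*b + 1) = (b - 5)*(b - 2)*(b - 1)*(b - 1)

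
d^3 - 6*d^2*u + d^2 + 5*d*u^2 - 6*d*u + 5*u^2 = (d + 1)*(d - 5*u)*(d - u)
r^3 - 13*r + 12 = (r - 3)*(r - 1)*(r + 4)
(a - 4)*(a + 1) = a^2 - 3*a - 4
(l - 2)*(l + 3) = l^2 + l - 6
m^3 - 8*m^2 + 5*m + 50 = (m - 5)^2*(m + 2)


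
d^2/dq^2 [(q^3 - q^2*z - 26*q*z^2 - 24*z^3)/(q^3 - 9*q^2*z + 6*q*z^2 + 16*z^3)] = 16*z*(q^3 - 15*q^2*z + 102*q*z^2 - 260*z^3)/(q^6 - 30*q^5*z + 348*q^4*z^2 - 1960*q^3*z^3 + 5568*q^2*z^4 - 7680*q*z^5 + 4096*z^6)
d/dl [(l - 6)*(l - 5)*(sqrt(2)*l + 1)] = 3*sqrt(2)*l^2 - 22*sqrt(2)*l + 2*l - 11 + 30*sqrt(2)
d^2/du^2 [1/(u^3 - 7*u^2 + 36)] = 2*(u^2*(3*u - 14)^2 + (7 - 3*u)*(u^3 - 7*u^2 + 36))/(u^3 - 7*u^2 + 36)^3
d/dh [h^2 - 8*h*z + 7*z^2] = 2*h - 8*z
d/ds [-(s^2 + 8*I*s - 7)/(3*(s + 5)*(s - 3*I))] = (s^2*(-5 + 11*I) + s*(-14 + 30*I) - 155 + 21*I)/(3*s^4 + s^3*(30 - 18*I) + s^2*(48 - 180*I) + s*(-270 - 450*I) - 675)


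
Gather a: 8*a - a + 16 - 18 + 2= 7*a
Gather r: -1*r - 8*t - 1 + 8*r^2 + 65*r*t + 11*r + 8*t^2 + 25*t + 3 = 8*r^2 + r*(65*t + 10) + 8*t^2 + 17*t + 2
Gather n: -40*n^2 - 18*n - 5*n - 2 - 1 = -40*n^2 - 23*n - 3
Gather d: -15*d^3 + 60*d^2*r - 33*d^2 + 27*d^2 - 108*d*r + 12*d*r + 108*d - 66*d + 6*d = -15*d^3 + d^2*(60*r - 6) + d*(48 - 96*r)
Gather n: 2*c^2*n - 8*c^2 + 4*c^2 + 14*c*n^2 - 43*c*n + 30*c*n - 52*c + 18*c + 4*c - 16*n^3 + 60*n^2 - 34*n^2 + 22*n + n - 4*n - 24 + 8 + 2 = -4*c^2 - 30*c - 16*n^3 + n^2*(14*c + 26) + n*(2*c^2 - 13*c + 19) - 14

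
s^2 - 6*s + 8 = (s - 4)*(s - 2)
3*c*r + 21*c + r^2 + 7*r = (3*c + r)*(r + 7)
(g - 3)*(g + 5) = g^2 + 2*g - 15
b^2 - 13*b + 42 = (b - 7)*(b - 6)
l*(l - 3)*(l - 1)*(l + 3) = l^4 - l^3 - 9*l^2 + 9*l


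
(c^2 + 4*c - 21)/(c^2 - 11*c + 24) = (c + 7)/(c - 8)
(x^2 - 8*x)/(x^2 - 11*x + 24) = x/(x - 3)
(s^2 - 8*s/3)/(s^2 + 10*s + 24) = s*(3*s - 8)/(3*(s^2 + 10*s + 24))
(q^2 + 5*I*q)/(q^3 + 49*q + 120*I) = q/(q^2 - 5*I*q + 24)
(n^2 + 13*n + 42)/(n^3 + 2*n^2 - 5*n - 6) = (n^2 + 13*n + 42)/(n^3 + 2*n^2 - 5*n - 6)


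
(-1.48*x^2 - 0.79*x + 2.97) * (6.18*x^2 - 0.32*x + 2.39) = -9.1464*x^4 - 4.4086*x^3 + 15.0702*x^2 - 2.8385*x + 7.0983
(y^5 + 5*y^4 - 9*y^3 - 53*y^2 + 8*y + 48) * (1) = y^5 + 5*y^4 - 9*y^3 - 53*y^2 + 8*y + 48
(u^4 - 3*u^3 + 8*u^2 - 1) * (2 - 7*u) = -7*u^5 + 23*u^4 - 62*u^3 + 16*u^2 + 7*u - 2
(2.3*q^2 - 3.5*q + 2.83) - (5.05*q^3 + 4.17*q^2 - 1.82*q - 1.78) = -5.05*q^3 - 1.87*q^2 - 1.68*q + 4.61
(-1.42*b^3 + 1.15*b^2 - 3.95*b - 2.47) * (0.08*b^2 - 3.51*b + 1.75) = -0.1136*b^5 + 5.0762*b^4 - 6.8375*b^3 + 15.6794*b^2 + 1.7572*b - 4.3225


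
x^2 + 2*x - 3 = (x - 1)*(x + 3)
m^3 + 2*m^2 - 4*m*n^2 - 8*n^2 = (m + 2)*(m - 2*n)*(m + 2*n)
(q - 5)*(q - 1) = q^2 - 6*q + 5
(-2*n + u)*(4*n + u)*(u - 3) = -8*n^2*u + 24*n^2 + 2*n*u^2 - 6*n*u + u^3 - 3*u^2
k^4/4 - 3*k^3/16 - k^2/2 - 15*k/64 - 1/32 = (k/2 + 1/4)^2*(k - 2)*(k + 1/4)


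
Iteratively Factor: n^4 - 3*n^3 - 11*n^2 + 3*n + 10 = (n - 1)*(n^3 - 2*n^2 - 13*n - 10) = (n - 1)*(n + 2)*(n^2 - 4*n - 5) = (n - 5)*(n - 1)*(n + 2)*(n + 1)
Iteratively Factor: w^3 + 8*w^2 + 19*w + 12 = (w + 4)*(w^2 + 4*w + 3) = (w + 1)*(w + 4)*(w + 3)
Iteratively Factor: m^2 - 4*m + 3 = (m - 1)*(m - 3)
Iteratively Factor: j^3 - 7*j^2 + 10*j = (j - 2)*(j^2 - 5*j) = j*(j - 2)*(j - 5)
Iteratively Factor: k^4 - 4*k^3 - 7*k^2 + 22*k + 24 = (k - 3)*(k^3 - k^2 - 10*k - 8) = (k - 3)*(k + 2)*(k^2 - 3*k - 4) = (k - 4)*(k - 3)*(k + 2)*(k + 1)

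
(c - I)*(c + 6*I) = c^2 + 5*I*c + 6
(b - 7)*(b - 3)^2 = b^3 - 13*b^2 + 51*b - 63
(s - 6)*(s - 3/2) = s^2 - 15*s/2 + 9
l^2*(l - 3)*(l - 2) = l^4 - 5*l^3 + 6*l^2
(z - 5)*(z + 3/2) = z^2 - 7*z/2 - 15/2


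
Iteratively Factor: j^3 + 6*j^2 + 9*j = (j + 3)*(j^2 + 3*j) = j*(j + 3)*(j + 3)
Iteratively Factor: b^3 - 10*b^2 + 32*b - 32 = (b - 4)*(b^2 - 6*b + 8) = (b - 4)*(b - 2)*(b - 4)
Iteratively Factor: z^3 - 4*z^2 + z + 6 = (z + 1)*(z^2 - 5*z + 6) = (z - 2)*(z + 1)*(z - 3)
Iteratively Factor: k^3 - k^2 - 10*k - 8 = (k + 1)*(k^2 - 2*k - 8) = (k - 4)*(k + 1)*(k + 2)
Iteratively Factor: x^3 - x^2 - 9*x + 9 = (x - 3)*(x^2 + 2*x - 3) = (x - 3)*(x - 1)*(x + 3)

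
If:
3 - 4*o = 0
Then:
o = 3/4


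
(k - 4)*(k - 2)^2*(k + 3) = k^4 - 5*k^3 - 4*k^2 + 44*k - 48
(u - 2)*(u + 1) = u^2 - u - 2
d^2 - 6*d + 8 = (d - 4)*(d - 2)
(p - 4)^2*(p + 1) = p^3 - 7*p^2 + 8*p + 16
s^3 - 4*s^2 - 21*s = s*(s - 7)*(s + 3)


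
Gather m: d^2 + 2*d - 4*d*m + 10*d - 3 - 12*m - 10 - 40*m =d^2 + 12*d + m*(-4*d - 52) - 13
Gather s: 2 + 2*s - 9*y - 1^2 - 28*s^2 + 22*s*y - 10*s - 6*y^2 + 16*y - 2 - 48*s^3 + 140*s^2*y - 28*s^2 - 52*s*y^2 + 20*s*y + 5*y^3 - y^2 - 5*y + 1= -48*s^3 + s^2*(140*y - 56) + s*(-52*y^2 + 42*y - 8) + 5*y^3 - 7*y^2 + 2*y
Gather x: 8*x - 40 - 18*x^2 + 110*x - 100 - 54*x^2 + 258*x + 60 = -72*x^2 + 376*x - 80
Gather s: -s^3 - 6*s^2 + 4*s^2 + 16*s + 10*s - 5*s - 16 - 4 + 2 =-s^3 - 2*s^2 + 21*s - 18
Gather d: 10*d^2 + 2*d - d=10*d^2 + d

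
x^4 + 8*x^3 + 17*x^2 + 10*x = x*(x + 1)*(x + 2)*(x + 5)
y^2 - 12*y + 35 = (y - 7)*(y - 5)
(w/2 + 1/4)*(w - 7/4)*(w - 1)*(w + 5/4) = w^4/2 - w^3/2 - 39*w^2/32 + 43*w/64 + 35/64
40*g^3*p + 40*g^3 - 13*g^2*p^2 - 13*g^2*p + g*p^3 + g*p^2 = (-8*g + p)*(-5*g + p)*(g*p + g)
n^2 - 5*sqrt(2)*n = n*(n - 5*sqrt(2))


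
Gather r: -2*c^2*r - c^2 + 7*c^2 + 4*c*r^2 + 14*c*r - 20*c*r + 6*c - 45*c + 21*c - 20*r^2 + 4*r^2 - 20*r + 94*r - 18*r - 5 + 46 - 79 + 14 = 6*c^2 - 18*c + r^2*(4*c - 16) + r*(-2*c^2 - 6*c + 56) - 24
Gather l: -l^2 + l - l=-l^2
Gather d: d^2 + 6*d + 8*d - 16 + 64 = d^2 + 14*d + 48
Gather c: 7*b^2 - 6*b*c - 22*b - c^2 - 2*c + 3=7*b^2 - 22*b - c^2 + c*(-6*b - 2) + 3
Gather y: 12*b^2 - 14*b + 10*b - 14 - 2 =12*b^2 - 4*b - 16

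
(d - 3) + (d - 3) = 2*d - 6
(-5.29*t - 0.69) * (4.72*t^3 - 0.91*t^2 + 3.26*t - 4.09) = -24.9688*t^4 + 1.5571*t^3 - 16.6175*t^2 + 19.3867*t + 2.8221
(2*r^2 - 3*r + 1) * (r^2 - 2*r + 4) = 2*r^4 - 7*r^3 + 15*r^2 - 14*r + 4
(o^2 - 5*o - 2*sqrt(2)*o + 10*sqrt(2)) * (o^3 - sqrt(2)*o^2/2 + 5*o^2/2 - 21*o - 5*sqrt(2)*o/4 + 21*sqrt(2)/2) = o^5 - 5*sqrt(2)*o^4/2 - 5*o^4/2 - 63*o^3/2 + 25*sqrt(2)*o^3/4 + 100*o^2 + 335*sqrt(2)*o^2/4 - 525*sqrt(2)*o/2 - 67*o + 210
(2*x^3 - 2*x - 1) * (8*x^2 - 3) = 16*x^5 - 22*x^3 - 8*x^2 + 6*x + 3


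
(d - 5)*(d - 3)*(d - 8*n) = d^3 - 8*d^2*n - 8*d^2 + 64*d*n + 15*d - 120*n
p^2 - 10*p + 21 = (p - 7)*(p - 3)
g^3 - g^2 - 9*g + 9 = (g - 3)*(g - 1)*(g + 3)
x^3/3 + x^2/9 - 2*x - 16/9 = (x/3 + 1/3)*(x - 8/3)*(x + 2)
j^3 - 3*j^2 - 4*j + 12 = (j - 3)*(j - 2)*(j + 2)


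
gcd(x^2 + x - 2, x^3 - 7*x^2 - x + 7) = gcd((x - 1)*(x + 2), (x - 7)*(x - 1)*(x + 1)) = x - 1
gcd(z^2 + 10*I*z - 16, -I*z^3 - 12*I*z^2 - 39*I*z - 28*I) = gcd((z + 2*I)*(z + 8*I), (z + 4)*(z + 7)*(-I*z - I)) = 1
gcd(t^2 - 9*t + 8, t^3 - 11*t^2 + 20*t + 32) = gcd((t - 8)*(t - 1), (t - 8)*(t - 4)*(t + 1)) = t - 8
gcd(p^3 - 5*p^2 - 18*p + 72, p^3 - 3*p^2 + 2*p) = 1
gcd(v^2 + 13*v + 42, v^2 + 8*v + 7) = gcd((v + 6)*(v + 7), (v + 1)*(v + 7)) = v + 7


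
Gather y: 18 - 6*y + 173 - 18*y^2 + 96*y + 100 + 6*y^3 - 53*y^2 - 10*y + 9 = 6*y^3 - 71*y^2 + 80*y + 300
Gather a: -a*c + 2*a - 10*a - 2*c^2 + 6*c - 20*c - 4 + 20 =a*(-c - 8) - 2*c^2 - 14*c + 16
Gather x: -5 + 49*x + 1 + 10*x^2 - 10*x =10*x^2 + 39*x - 4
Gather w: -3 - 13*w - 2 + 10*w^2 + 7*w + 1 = 10*w^2 - 6*w - 4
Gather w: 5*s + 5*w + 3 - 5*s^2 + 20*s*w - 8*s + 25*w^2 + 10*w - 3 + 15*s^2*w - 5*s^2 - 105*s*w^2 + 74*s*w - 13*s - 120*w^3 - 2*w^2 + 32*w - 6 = -10*s^2 - 16*s - 120*w^3 + w^2*(23 - 105*s) + w*(15*s^2 + 94*s + 47) - 6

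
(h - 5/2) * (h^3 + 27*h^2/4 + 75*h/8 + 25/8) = h^4 + 17*h^3/4 - 15*h^2/2 - 325*h/16 - 125/16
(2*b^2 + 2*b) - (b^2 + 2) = b^2 + 2*b - 2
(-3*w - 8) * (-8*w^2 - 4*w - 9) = 24*w^3 + 76*w^2 + 59*w + 72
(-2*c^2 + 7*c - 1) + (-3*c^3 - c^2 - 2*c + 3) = -3*c^3 - 3*c^2 + 5*c + 2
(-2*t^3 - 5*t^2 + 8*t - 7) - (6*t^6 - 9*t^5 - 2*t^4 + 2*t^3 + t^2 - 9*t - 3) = -6*t^6 + 9*t^5 + 2*t^4 - 4*t^3 - 6*t^2 + 17*t - 4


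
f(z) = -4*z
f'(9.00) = -4.00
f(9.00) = -36.00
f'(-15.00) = -4.00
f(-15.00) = 60.00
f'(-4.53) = -4.00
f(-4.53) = 18.12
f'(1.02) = -4.00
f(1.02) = -4.08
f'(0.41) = -4.00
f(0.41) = -1.64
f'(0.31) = -4.00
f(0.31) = -1.24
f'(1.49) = -4.00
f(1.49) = -5.96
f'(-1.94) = -4.00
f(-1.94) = 7.76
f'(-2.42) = -4.00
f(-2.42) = 9.68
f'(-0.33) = -4.00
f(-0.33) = 1.32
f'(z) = -4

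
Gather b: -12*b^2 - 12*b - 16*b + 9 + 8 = -12*b^2 - 28*b + 17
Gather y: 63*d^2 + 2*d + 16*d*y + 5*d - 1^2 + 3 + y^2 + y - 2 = 63*d^2 + 7*d + y^2 + y*(16*d + 1)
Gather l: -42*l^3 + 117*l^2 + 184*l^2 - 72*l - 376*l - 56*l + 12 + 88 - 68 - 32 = -42*l^3 + 301*l^2 - 504*l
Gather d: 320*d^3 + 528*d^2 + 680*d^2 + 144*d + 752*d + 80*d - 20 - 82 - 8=320*d^3 + 1208*d^2 + 976*d - 110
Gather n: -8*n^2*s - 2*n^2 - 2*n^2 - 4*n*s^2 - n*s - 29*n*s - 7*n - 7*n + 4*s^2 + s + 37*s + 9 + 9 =n^2*(-8*s - 4) + n*(-4*s^2 - 30*s - 14) + 4*s^2 + 38*s + 18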